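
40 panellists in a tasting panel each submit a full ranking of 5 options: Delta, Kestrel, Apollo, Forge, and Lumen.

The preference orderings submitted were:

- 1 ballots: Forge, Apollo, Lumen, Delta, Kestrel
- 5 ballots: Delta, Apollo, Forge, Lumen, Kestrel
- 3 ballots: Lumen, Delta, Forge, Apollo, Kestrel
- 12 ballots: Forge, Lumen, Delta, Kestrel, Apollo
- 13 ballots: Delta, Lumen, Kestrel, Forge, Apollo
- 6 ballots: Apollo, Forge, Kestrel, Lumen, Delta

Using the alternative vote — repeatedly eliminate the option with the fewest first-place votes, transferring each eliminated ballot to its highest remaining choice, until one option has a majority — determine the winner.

Round 1: Delta 18, Forge 13, Apollo 6, Lumen 3, Kestrel 0. Kestrel has the fewest and is eliminated.
Round 2: Delta 18, Forge 13, Apollo 6, Lumen 3. Lumen has the fewest and is eliminated.
Round 3: Delta 21, Forge 13, Apollo 6. Delta has a majority.

Delta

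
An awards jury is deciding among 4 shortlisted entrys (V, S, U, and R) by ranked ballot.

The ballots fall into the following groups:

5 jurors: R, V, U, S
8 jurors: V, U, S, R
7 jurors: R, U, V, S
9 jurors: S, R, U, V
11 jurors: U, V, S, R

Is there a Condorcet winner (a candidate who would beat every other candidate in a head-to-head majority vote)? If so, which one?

No Condorcet winner

Head-to-head results (40 voters total):
V vs S: V wins 31–9.
V vs U: U wins 27–13.
V vs R: R wins 21–19.
S vs U: U wins 31–9.
S vs R: S wins 28–12.
U vs R: R wins 21–19.
No candidate beats all others: V beats S beats R beats V, a majority cycle.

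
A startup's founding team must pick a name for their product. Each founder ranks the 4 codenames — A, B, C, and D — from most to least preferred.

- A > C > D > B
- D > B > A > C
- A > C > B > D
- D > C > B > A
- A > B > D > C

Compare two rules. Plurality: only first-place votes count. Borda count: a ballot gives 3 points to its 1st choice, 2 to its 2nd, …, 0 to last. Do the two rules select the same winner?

Yes

Plurality first-place counts: A 3, B 0, C 0, D 2 → A.
Borda totals: A 10, B 6, C 6, D 8 → A.
The two rules agree on A.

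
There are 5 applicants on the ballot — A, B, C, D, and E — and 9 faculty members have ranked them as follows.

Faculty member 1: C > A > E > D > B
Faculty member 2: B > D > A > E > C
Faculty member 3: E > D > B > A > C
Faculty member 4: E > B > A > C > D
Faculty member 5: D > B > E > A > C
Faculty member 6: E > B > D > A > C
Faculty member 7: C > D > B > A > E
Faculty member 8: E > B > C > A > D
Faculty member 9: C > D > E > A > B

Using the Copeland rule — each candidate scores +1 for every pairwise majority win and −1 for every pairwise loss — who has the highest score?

E

Pairwise results:
  A vs B: B wins 7–2.
  A vs C: A wins 5–4.
  A vs D: D wins 6–3.
  A vs E: E wins 6–3.
  B vs C: B wins 6–3.
  B vs D: D wins 5–4.
  B vs E: E wins 6–3.
  C vs D: C wins 5–4.
  C vs E: E wins 6–3.
  D vs E: E wins 5–4.
Copeland scores (wins − losses):
  A: 1 − 3 = -2
  B: 2 − 2 = 0
  C: 1 − 3 = -2
  D: 2 − 2 = 0
  E: 4 − 0 = 4
E has the best Copeland score.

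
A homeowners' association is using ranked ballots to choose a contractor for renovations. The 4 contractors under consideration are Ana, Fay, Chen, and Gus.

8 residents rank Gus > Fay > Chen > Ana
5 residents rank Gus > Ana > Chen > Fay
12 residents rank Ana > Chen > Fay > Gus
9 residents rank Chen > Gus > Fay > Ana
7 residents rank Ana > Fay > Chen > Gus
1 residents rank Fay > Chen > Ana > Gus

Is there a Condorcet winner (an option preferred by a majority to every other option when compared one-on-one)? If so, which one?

Head-to-head results (42 voters total):
Ana vs Fay: Ana wins 24–18.
Ana vs Chen: Ana wins 24–18.
Ana vs Gus: Gus wins 22–20.
Fay vs Chen: Chen wins 26–16.
Fay vs Gus: Gus wins 22–20.
Chen vs Gus: Chen wins 29–13.
No candidate beats all others: Ana beats Chen beats Gus beats Ana, a majority cycle.

No Condorcet winner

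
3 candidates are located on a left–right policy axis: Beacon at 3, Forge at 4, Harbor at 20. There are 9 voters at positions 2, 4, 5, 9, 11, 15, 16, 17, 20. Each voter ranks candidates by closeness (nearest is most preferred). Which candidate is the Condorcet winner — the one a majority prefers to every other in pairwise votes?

With single-peaked preferences on a line, the Condorcet winner is the candidate closest to the median voter.
The median voter (position 11) is closest to Forge at 4.
Check: Forge vs Beacon — voters closer to Forge: 8 of 9.

Forge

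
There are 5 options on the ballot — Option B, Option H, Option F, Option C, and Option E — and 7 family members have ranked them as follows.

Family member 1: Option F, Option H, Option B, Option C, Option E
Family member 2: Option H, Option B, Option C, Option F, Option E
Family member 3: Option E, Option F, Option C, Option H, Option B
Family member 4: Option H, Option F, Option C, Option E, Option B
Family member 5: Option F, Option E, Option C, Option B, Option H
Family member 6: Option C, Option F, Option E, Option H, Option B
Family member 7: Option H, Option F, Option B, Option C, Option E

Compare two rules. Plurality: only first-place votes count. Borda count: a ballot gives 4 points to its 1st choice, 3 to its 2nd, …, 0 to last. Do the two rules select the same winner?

No

Plurality first-place counts: Option B 0, Option H 3, Option F 2, Option C 1, Option E 1 → Option H.
Borda totals: Option B 8, Option H 17, Option F 21, Option C 14, Option E 10 → Option F.
The two rules disagree: plurality picks Option H, Borda picks Option F.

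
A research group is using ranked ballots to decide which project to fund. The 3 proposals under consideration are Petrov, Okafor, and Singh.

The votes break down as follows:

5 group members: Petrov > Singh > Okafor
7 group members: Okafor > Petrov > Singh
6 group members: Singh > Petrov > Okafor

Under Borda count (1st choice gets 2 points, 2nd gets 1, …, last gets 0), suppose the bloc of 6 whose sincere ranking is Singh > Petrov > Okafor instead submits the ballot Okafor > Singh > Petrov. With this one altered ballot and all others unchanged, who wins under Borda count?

Borda totals with the altered ballot: Petrov 17, Okafor 26, Singh 11.
The switch changes the winner from Petrov to Okafor.

Okafor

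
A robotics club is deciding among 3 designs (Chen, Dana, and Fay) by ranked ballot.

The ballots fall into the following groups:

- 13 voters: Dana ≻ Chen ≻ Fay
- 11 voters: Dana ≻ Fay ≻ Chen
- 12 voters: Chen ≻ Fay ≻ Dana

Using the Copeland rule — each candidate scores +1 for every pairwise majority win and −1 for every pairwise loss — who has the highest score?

Dana

Pairwise results:
  Chen vs Dana: Dana wins 24–12.
  Chen vs Fay: Chen wins 25–11.
  Dana vs Fay: Dana wins 24–12.
Copeland scores (wins − losses):
  Chen: 1 − 1 = 0
  Dana: 2 − 0 = 2
  Fay: 0 − 2 = -2
Dana has the best Copeland score.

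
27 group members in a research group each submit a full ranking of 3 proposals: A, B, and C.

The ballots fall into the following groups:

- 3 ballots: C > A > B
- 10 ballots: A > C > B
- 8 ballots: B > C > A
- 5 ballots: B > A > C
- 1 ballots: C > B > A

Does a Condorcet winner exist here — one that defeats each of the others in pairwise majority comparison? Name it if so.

Head-to-head results (27 voters total):
A vs B: B wins 14–13.
A vs C: A wins 15–12.
B vs C: C wins 14–13.
No candidate beats all others: A beats C beats B beats A, a majority cycle.

None — there is no Condorcet winner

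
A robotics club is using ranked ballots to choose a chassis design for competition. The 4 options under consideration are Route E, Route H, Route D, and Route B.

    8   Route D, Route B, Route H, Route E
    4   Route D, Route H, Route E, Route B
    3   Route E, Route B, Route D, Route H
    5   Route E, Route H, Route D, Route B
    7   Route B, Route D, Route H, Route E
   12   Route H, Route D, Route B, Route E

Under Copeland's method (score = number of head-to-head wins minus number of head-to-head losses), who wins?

Pairwise results:
  Route E vs Route H: Route H wins 31–8.
  Route E vs Route D: Route D wins 31–8.
  Route E vs Route B: Route B wins 27–12.
  Route H vs Route D: Route D wins 22–17.
  Route H vs Route B: Route H wins 21–18.
  Route D vs Route B: Route D wins 29–10.
Copeland scores (wins − losses):
  Route E: 0 − 3 = -3
  Route H: 2 − 1 = 1
  Route D: 3 − 0 = 3
  Route B: 1 − 2 = -1
Route D has the best Copeland score.

Route D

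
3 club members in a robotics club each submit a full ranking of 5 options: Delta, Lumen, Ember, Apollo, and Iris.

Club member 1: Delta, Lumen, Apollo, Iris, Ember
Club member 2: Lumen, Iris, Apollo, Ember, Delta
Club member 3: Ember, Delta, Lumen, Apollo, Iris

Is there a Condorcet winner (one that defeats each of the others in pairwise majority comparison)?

No

Head-to-head results (3 voters total):
Delta vs Lumen: Delta wins 2–1.
Delta vs Ember: Ember wins 2–1.
Delta vs Apollo: Delta wins 2–1.
Delta vs Iris: Delta wins 2–1.
Lumen vs Ember: Lumen wins 2–1.
Lumen vs Apollo: Lumen wins 3–0.
Lumen vs Iris: Lumen wins 3–0.
Ember vs Apollo: Apollo wins 2–1.
Ember vs Iris: Iris wins 2–1.
Apollo vs Iris: Apollo wins 2–1.
No candidate beats all others: Delta beats Lumen beats Ember beats Delta, a majority cycle.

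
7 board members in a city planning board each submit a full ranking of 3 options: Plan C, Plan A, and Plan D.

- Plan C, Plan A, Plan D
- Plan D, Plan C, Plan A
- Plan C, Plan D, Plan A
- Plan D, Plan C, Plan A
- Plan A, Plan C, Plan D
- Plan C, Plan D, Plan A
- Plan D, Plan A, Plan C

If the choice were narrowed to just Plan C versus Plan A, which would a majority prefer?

Ballots ranking Plan C above Plan A: 5.
Ballots ranking Plan A above Plan C: 2.
Plan C wins the head-to-head, 5–2.

Plan C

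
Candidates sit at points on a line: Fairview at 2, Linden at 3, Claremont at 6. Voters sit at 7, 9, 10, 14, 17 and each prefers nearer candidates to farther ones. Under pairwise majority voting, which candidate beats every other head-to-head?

With single-peaked preferences on a line, the Condorcet winner is the candidate closest to the median voter.
The median voter (position 10) is closest to Claremont at 6.
Check: Claremont vs Linden — voters closer to Claremont: 5 of 5.

Claremont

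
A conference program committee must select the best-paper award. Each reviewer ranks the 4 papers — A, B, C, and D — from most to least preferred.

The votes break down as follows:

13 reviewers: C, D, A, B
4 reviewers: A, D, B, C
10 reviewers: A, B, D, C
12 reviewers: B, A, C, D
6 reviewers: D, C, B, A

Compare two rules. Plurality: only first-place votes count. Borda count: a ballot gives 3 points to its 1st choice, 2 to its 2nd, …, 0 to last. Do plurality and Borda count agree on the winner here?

Plurality first-place counts: A 14, B 12, C 13, D 6 → A.
Borda totals: A 79, B 66, C 63, D 62 → A.
The two rules agree on A.

Yes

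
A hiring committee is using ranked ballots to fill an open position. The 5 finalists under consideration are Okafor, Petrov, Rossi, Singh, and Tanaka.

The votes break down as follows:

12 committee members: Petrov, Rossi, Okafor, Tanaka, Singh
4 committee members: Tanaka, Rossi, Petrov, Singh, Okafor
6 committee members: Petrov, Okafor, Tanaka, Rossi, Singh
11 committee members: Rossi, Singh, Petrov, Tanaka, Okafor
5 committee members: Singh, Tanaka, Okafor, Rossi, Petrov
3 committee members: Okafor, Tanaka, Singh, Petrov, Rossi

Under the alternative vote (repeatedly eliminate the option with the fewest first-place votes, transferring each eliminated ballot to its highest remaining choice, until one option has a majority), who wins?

Round 1: Petrov 18, Rossi 11, Singh 5, Tanaka 4, Okafor 3. Okafor has the fewest and is eliminated.
Round 2: Petrov 18, Rossi 11, Tanaka 7, Singh 5. Singh has the fewest and is eliminated.
Round 3: Petrov 18, Tanaka 12, Rossi 11. Rossi has the fewest and is eliminated.
Round 4: Petrov 29, Tanaka 12. Petrov has a majority.

Petrov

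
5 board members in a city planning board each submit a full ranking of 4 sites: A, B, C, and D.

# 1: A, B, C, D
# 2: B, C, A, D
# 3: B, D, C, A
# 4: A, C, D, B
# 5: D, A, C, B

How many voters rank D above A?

Ballots ranking D above A: 2.
Ballots ranking A above D: 3.
So 2 of 5 voters prefer D to A.

2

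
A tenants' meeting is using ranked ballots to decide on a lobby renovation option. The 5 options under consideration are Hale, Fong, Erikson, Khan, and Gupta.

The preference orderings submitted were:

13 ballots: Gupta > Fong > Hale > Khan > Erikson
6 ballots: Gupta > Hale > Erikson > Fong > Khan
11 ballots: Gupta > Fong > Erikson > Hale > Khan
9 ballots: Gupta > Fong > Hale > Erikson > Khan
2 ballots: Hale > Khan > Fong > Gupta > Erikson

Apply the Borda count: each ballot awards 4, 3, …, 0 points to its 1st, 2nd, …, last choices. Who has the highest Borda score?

Gupta

Borda scores:
  Hale: 13·2 + 6·3 + 11·1 + 9·2 + 2·4 = 81
  Fong: 13·3 + 6·1 + 11·3 + 9·3 + 2·2 = 109
  Erikson: 13·0 + 6·2 + 11·2 + 9·1 + 2·0 = 43
  Khan: 13·1 + 6·0 + 11·0 + 9·0 + 2·3 = 19
  Gupta: 13·4 + 6·4 + 11·4 + 9·4 + 2·1 = 158
Gupta has the highest total.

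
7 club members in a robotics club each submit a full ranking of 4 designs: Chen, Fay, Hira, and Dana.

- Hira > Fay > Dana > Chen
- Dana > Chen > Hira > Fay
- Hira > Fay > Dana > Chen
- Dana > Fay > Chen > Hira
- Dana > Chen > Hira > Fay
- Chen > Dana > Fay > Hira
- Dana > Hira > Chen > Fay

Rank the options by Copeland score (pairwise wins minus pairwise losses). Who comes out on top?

Pairwise results:
  Chen vs Fay: Chen wins 4–3.
  Chen vs Hira: Chen wins 4–3.
  Chen vs Dana: Dana wins 6–1.
  Fay vs Hira: Hira wins 5–2.
  Fay vs Dana: Dana wins 5–2.
  Hira vs Dana: Dana wins 5–2.
Copeland scores (wins − losses):
  Chen: 2 − 1 = 1
  Fay: 0 − 3 = -3
  Hira: 1 − 2 = -1
  Dana: 3 − 0 = 3
Dana has the best Copeland score.

Dana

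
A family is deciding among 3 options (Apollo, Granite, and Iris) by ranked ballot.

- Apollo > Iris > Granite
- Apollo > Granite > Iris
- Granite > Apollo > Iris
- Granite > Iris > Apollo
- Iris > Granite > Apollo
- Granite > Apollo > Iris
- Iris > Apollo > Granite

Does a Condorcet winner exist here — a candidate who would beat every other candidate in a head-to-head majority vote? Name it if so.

Granite

Head-to-head results (7 voters total):
Apollo vs Granite: Granite wins 4–3.
Apollo vs Iris: Apollo wins 4–3.
Granite vs Iris: Granite wins 4–3.
Granite beats each rival — Apollo (4–3), Iris (4–3) — so Granite is the Condorcet winner.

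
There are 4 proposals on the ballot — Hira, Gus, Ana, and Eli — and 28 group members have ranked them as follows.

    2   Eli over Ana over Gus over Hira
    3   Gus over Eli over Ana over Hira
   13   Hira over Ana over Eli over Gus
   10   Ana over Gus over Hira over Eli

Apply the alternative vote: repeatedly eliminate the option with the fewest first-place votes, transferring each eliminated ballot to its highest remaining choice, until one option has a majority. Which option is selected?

Ana

Round 1: Hira 13, Ana 10, Gus 3, Eli 2. Eli has the fewest and is eliminated.
Round 2: Hira 13, Ana 12, Gus 3. Gus has the fewest and is eliminated.
Round 3: Ana 15, Hira 13. Ana has a majority.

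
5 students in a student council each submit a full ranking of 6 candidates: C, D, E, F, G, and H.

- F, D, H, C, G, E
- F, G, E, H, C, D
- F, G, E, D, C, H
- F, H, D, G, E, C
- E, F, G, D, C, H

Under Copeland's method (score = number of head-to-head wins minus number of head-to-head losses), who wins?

Pairwise results:
  C vs D: D wins 4–1.
  C vs E: E wins 4–1.
  C vs F: F wins 5–0.
  C vs G: G wins 4–1.
  C vs H: H wins 3–2.
  D vs E: E wins 3–2.
  D vs F: F wins 5–0.
  D vs G: G wins 3–2.
  D vs H: D wins 3–2.
  E vs F: F wins 4–1.
  E vs G: G wins 4–1.
  E vs H: E wins 3–2.
  F vs G: F wins 5–0.
  F vs H: F wins 5–0.
  G vs H: G wins 3–2.
Copeland scores (wins − losses):
  C: 0 − 5 = -5
  D: 2 − 3 = -1
  E: 3 − 2 = 1
  F: 5 − 0 = 5
  G: 4 − 1 = 3
  H: 1 − 4 = -3
F has the best Copeland score.

F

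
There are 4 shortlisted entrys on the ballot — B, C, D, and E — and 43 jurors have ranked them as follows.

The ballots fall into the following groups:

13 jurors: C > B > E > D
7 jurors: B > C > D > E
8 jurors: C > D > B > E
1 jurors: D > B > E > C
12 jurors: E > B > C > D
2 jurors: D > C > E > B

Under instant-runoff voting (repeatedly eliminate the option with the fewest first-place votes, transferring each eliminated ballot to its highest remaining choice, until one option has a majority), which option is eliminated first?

D

Round 1: C 21, E 12, B 7, D 3. D has the fewest and is eliminated.
Round 2: C 23, E 12, B 8. C has a majority.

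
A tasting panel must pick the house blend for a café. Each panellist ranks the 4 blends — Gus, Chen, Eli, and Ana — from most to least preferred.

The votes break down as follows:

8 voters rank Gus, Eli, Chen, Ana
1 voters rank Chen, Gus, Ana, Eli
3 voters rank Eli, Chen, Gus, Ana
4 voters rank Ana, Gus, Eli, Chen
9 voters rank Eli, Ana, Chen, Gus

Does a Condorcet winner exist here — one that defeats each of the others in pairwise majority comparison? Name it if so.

Head-to-head results (25 voters total):
Gus vs Chen: Chen wins 13–12.
Gus vs Eli: Gus wins 13–12.
Gus vs Ana: Ana wins 13–12.
Chen vs Eli: Eli wins 24–1.
Chen vs Ana: Ana wins 13–12.
Eli vs Ana: Eli wins 20–5.
No candidate beats all others: Gus beats Eli beats Chen beats Gus, a majority cycle.

None — there is no Condorcet winner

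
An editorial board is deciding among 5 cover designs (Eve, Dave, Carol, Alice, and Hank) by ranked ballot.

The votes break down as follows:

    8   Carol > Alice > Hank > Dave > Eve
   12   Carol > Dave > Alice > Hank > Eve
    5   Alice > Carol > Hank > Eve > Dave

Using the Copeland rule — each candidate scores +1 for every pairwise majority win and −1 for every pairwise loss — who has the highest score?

Pairwise results:
  Eve vs Dave: Dave wins 20–5.
  Eve vs Carol: Carol wins 25–0.
  Eve vs Alice: Alice wins 25–0.
  Eve vs Hank: Hank wins 25–0.
  Dave vs Carol: Carol wins 25–0.
  Dave vs Alice: Alice wins 13–12.
  Dave vs Hank: Hank wins 13–12.
  Carol vs Alice: Carol wins 20–5.
  Carol vs Hank: Carol wins 25–0.
  Alice vs Hank: Alice wins 25–0.
Copeland scores (wins − losses):
  Eve: 0 − 4 = -4
  Dave: 1 − 3 = -2
  Carol: 4 − 0 = 4
  Alice: 3 − 1 = 2
  Hank: 2 − 2 = 0
Carol has the best Copeland score.

Carol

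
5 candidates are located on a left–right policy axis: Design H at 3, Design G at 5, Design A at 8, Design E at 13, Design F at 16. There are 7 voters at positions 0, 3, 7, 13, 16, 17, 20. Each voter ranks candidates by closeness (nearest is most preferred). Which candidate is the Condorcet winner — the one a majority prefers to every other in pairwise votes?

With single-peaked preferences on a line, the Condorcet winner is the candidate closest to the median voter.
The median voter (position 13) is closest to Design E at 13.
Check: Design E vs Design A — voters closer to Design E: 4 of 7.

Design E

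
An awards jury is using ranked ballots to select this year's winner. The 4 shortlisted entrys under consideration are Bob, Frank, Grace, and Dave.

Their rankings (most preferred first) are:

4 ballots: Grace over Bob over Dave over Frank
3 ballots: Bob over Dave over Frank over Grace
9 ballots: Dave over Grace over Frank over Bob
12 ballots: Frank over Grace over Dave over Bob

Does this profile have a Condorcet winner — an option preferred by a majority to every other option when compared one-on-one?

No

Head-to-head results (28 voters total):
Bob vs Frank: Frank wins 21–7.
Bob vs Grace: Grace wins 25–3.
Bob vs Dave: Dave wins 21–7.
Frank vs Grace: Frank wins 15–13.
Frank vs Dave: Dave wins 16–12.
Grace vs Dave: Grace wins 16–12.
No candidate beats all others: Frank beats Grace beats Dave beats Frank, a majority cycle.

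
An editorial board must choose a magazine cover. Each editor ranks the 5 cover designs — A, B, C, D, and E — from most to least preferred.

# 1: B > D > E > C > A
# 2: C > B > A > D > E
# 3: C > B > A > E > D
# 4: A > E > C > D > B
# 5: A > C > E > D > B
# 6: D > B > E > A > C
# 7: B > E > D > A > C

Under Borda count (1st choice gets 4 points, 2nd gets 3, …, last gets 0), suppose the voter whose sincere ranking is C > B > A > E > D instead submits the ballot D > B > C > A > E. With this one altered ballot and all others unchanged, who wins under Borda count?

Borda totals with the altered ballot: A 13, B 17, C 12, D 16, E 12.
The winner is unchanged: still B.

B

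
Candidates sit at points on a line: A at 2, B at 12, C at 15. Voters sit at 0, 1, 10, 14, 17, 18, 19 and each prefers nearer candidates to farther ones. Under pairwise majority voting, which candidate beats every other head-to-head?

C

With single-peaked preferences on a line, the Condorcet winner is the candidate closest to the median voter.
The median voter (position 14) is closest to C at 15.
Check: C vs B — voters closer to C: 4 of 7.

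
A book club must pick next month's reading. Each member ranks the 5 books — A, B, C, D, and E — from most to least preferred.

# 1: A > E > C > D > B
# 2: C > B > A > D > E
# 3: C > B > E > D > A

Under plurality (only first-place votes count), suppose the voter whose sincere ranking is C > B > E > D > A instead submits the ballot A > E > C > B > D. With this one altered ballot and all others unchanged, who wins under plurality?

First-place totals with the altered ballot: A 2, B 0, C 1, D 0, E 0.
The switch changes the winner from C to A.

A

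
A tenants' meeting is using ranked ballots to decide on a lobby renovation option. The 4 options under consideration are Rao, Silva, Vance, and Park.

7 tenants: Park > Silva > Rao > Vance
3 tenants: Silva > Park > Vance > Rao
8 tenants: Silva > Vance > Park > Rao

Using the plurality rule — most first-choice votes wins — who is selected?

Silva

First-place vote totals:
  Rao: 0
  Silva: 11
  Vance: 0
  Park: 7
Silva has the most first-place votes.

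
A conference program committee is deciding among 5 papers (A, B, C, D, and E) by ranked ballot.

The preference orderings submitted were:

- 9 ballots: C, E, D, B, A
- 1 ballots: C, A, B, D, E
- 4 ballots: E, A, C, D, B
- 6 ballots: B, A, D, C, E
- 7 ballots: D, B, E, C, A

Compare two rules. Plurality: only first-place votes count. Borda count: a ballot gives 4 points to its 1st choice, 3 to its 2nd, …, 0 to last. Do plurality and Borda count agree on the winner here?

No

Plurality first-place counts: A 0, B 6, C 10, D 7, E 4 → C.
Borda totals: A 33, B 56, C 61, D 63, E 57 → D.
The two rules disagree: plurality picks C, Borda picks D.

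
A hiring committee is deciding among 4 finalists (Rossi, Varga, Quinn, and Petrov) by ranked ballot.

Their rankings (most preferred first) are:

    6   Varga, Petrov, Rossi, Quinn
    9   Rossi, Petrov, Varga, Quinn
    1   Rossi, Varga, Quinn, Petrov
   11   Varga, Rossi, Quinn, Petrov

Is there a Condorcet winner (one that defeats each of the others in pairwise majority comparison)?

Head-to-head results (27 voters total):
Rossi vs Varga: Varga wins 17–10.
Rossi vs Quinn: Rossi wins 27–0.
Rossi vs Petrov: Rossi wins 21–6.
Varga vs Quinn: Varga wins 27–0.
Varga vs Petrov: Varga wins 18–9.
Quinn vs Petrov: Petrov wins 15–12.
Varga beats each rival — Rossi (17–10), Quinn (27–0), Petrov (18–9) — so Varga is the Condorcet winner.

Yes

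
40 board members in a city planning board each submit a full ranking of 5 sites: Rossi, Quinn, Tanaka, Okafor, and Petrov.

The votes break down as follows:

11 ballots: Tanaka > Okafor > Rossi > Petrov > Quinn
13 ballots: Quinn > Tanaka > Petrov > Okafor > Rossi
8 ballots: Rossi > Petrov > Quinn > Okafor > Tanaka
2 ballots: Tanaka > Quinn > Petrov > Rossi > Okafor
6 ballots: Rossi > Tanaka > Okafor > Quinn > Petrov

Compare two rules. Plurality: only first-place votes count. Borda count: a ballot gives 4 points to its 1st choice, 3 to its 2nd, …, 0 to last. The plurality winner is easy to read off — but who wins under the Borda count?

Tanaka

Plurality first-place counts: Rossi 14, Quinn 13, Tanaka 13, Okafor 0, Petrov 0 → Rossi.
Borda totals: Rossi 80, Quinn 80, Tanaka 109, Okafor 66, Petrov 65 → Tanaka.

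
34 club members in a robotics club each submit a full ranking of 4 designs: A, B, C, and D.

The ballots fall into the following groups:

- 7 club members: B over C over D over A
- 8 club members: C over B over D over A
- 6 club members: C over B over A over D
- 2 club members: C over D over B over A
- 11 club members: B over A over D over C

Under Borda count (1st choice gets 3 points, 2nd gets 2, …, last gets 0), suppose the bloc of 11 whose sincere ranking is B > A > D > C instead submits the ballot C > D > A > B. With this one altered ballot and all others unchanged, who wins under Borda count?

Borda totals with the altered ballot: A 17, B 51, C 95, D 41.
The switch changes the winner from B to C.

C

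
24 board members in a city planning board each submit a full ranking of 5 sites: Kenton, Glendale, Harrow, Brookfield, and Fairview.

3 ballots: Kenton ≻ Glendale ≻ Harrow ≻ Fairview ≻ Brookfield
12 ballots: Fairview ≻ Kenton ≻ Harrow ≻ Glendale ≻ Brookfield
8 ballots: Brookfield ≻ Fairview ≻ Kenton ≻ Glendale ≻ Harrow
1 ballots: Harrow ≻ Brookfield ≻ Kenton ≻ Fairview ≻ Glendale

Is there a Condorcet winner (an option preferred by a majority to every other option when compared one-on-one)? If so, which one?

Fairview

Head-to-head results (24 voters total):
Kenton vs Glendale: Kenton wins 24–0.
Kenton vs Harrow: Kenton wins 23–1.
Kenton vs Brookfield: Kenton wins 15–9.
Kenton vs Fairview: Fairview wins 20–4.
Glendale vs Harrow: Harrow wins 13–11.
Glendale vs Brookfield: Glendale wins 15–9.
Glendale vs Fairview: Fairview wins 21–3.
Harrow vs Brookfield: Harrow wins 16–8.
Harrow vs Fairview: Fairview wins 20–4.
Brookfield vs Fairview: Fairview wins 15–9.
Fairview beats each rival — Kenton (20–4), Glendale (21–3), Harrow (20–4), Brookfield (15–9) — so Fairview is the Condorcet winner.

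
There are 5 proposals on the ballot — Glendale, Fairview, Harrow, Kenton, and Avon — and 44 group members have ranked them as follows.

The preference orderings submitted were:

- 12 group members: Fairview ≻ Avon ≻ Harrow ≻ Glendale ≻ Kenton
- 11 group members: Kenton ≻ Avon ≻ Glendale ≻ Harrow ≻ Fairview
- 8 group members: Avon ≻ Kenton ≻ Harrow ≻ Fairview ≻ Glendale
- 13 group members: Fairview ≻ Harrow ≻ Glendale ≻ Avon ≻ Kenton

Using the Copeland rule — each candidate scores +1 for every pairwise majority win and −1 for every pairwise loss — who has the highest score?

Pairwise results:
  Glendale vs Fairview: Fairview wins 33–11.
  Glendale vs Harrow: Harrow wins 33–11.
  Glendale vs Kenton: Glendale wins 25–19.
  Glendale vs Avon: Avon wins 31–13.
  Fairview vs Harrow: Fairview wins 25–19.
  Fairview vs Kenton: Fairview wins 25–19.
  Fairview vs Avon: Fairview wins 25–19.
  Harrow vs Kenton: Harrow wins 25–19.
  Harrow vs Avon: Avon wins 31–13.
  Kenton vs Avon: Avon wins 33–11.
Copeland scores (wins − losses):
  Glendale: 1 − 3 = -2
  Fairview: 4 − 0 = 4
  Harrow: 2 − 2 = 0
  Kenton: 0 − 4 = -4
  Avon: 3 − 1 = 2
Fairview has the best Copeland score.

Fairview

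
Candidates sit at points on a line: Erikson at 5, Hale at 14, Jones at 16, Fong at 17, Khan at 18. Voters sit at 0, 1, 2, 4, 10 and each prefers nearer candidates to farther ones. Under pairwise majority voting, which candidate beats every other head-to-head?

Erikson

With single-peaked preferences on a line, the Condorcet winner is the candidate closest to the median voter.
The median voter (position 2) is closest to Erikson at 5.
Check: Erikson vs Jones — voters closer to Erikson: 5 of 5.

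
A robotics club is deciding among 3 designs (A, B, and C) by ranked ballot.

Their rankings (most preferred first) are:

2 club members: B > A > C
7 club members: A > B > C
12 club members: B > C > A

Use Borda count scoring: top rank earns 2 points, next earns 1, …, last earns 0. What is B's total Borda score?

35

Borda scores:
  A: 2·1 + 7·2 + 12·0 = 16
  B: 2·2 + 7·1 + 12·2 = 35
  C: 2·0 + 7·0 + 12·1 = 12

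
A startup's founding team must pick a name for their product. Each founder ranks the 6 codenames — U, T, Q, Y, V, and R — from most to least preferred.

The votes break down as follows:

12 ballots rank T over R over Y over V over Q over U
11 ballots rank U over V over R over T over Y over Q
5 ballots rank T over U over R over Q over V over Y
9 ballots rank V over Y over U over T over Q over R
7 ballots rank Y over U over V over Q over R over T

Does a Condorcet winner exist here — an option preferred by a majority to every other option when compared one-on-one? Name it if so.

No Condorcet winner

Head-to-head results (44 voters total):
U vs T: U wins 27–17.
U vs Q: U wins 32–12.
U vs Y: Y wins 28–16.
U vs V: U wins 23–21.
U vs R: U wins 32–12.
T vs Q: T wins 37–7.
T vs Y: T wins 28–16.
T vs V: V wins 27–17.
T vs R: T wins 26–18.
Q vs Y: Y wins 39–5.
Q vs V: V wins 39–5.
Q vs R: R wins 28–16.
Y vs V: V wins 25–19.
Y vs R: R wins 28–16.
V vs R: V wins 27–17.
No candidate beats all others: U beats T beats Y beats U, a majority cycle.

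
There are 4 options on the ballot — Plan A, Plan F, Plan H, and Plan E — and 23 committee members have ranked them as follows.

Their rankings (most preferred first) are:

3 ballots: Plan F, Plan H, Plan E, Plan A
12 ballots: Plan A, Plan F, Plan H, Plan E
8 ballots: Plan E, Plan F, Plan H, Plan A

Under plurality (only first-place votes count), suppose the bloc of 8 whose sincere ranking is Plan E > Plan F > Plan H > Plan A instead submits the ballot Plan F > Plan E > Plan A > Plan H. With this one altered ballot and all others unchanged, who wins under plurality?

First-place totals with the altered ballot: Plan A 12, Plan F 11, Plan H 0, Plan E 0.
The winner is unchanged: still Plan A.

Plan A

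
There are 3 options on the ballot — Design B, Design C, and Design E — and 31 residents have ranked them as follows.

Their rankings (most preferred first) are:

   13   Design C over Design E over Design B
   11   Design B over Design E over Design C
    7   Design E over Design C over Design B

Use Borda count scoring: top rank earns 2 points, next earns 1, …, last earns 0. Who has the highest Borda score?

Design E

Borda scores:
  Design B: 13·0 + 11·2 + 7·0 = 22
  Design C: 13·2 + 11·0 + 7·1 = 33
  Design E: 13·1 + 11·1 + 7·2 = 38
Design E has the highest total.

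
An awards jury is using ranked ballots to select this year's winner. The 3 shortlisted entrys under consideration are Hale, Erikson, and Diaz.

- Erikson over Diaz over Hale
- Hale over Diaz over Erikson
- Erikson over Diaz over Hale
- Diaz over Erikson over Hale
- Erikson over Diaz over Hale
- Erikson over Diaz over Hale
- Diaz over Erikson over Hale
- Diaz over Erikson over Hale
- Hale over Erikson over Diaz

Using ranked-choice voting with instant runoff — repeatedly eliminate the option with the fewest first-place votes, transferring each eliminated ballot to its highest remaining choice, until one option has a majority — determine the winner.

Round 1: Erikson 4, Diaz 3, Hale 2. Hale has the fewest and is eliminated.
Round 2: Erikson 5, Diaz 4. Erikson has a majority.

Erikson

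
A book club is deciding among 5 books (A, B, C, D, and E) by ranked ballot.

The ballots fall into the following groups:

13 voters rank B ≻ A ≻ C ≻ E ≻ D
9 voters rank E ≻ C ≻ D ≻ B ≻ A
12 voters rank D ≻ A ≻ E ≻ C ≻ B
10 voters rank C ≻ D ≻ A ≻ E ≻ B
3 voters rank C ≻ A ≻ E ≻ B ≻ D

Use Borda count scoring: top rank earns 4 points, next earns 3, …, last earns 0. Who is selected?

C

Borda scores:
  A: 13·3 + 9·0 + 12·3 + 10·2 + 3·3 = 104
  B: 13·4 + 9·1 + 12·0 + 10·0 + 3·1 = 64
  C: 13·2 + 9·3 + 12·1 + 10·4 + 3·4 = 117
  D: 13·0 + 9·2 + 12·4 + 10·3 + 3·0 = 96
  E: 13·1 + 9·4 + 12·2 + 10·1 + 3·2 = 89
C has the highest total.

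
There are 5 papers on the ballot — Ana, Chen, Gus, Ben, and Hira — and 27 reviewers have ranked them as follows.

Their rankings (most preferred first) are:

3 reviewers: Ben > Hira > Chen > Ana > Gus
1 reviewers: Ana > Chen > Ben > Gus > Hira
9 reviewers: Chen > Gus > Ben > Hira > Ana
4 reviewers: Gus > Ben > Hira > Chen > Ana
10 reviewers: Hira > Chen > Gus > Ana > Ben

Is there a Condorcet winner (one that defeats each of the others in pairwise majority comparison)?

Head-to-head results (27 voters total):
Ana vs Chen: Chen wins 26–1.
Ana vs Gus: Gus wins 23–4.
Ana vs Ben: Ben wins 16–11.
Ana vs Hira: Hira wins 26–1.
Chen vs Gus: Chen wins 23–4.
Chen vs Ben: Chen wins 20–7.
Chen vs Hira: Hira wins 17–10.
Gus vs Ben: Gus wins 23–4.
Gus vs Hira: Gus wins 14–13.
Ben vs Hira: Ben wins 17–10.
No candidate beats all others: Chen beats Gus beats Hira beats Chen, a majority cycle.

No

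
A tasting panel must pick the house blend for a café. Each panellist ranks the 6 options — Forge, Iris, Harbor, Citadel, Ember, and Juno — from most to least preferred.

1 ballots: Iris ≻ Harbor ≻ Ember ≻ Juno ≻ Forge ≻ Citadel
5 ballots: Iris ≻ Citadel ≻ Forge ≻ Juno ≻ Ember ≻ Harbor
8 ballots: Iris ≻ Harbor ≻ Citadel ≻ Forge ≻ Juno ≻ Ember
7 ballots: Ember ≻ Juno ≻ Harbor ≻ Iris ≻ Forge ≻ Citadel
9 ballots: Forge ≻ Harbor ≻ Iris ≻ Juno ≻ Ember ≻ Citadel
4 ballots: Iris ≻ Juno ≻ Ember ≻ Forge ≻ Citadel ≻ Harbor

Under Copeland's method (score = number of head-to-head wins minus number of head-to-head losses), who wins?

Pairwise results:
  Forge vs Iris: Iris wins 25–9.
  Forge vs Harbor: Forge wins 18–16.
  Forge vs Citadel: Forge wins 21–13.
  Forge vs Ember: Forge wins 22–12.
  Forge vs Juno: Forge wins 22–12.
  Iris vs Harbor: Iris wins 18–16.
  Iris vs Citadel: Iris wins 34–0.
  Iris vs Ember: Iris wins 27–7.
  Iris vs Juno: Iris wins 27–7.
  Harbor vs Citadel: Harbor wins 25–9.
  Harbor vs Ember: Harbor wins 18–16.
  Harbor vs Juno: Harbor wins 18–16.
  Citadel vs Ember: Ember wins 21–13.
  Citadel vs Juno: Juno wins 21–13.
  Ember vs Juno: Juno wins 26–8.
Copeland scores (wins − losses):
  Forge: 4 − 1 = 3
  Iris: 5 − 0 = 5
  Harbor: 3 − 2 = 1
  Citadel: 0 − 5 = -5
  Ember: 1 − 4 = -3
  Juno: 2 − 3 = -1
Iris has the best Copeland score.

Iris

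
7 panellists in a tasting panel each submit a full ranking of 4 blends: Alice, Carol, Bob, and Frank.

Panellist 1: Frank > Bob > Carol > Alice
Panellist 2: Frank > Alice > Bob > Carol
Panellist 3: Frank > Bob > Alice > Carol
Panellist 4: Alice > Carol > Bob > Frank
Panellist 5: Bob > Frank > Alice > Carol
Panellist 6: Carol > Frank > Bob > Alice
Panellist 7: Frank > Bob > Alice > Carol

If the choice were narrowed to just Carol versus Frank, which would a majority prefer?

Ballots ranking Carol above Frank: 2.
Ballots ranking Frank above Carol: 5.
Frank wins the head-to-head, 5–2.

Frank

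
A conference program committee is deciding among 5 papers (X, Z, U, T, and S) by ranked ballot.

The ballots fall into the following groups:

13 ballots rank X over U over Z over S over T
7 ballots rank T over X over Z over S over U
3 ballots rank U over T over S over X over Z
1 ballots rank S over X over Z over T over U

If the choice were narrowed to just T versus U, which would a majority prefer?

U

Ballots ranking T above U: 7+1 = 8.
Ballots ranking U above T: 13+3 = 16.
U wins the head-to-head, 16–8.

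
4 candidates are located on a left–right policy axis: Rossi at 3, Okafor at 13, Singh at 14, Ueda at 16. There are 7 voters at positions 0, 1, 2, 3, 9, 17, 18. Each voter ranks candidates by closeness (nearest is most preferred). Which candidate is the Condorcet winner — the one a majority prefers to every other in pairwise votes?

With single-peaked preferences on a line, the Condorcet winner is the candidate closest to the median voter.
The median voter (position 3) is closest to Rossi at 3.
Check: Rossi vs Okafor — voters closer to Rossi: 4 of 7.

Rossi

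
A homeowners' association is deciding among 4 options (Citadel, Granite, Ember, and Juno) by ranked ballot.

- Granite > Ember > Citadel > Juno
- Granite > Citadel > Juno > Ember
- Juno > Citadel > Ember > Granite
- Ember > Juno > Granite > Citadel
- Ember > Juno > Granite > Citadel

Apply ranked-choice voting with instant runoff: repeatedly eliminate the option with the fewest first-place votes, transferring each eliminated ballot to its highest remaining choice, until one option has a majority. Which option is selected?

Ember

Round 1: Granite 2, Ember 2, Juno 1, Citadel 0. Citadel has the fewest and is eliminated.
Round 2: Granite 2, Ember 2, Juno 1. Juno has the fewest and is eliminated.
Round 3: Ember 3, Granite 2. Ember has a majority.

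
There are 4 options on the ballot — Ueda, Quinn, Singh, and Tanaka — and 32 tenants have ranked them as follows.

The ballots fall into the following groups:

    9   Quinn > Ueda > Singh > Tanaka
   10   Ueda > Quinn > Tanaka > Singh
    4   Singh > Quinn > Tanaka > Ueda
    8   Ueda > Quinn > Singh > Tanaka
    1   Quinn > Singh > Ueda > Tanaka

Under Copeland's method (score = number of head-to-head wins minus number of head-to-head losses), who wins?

Ueda

Pairwise results:
  Ueda vs Quinn: Ueda wins 18–14.
  Ueda vs Singh: Ueda wins 27–5.
  Ueda vs Tanaka: Ueda wins 28–4.
  Quinn vs Singh: Quinn wins 28–4.
  Quinn vs Tanaka: Quinn wins 32–0.
  Singh vs Tanaka: Singh wins 22–10.
Copeland scores (wins − losses):
  Ueda: 3 − 0 = 3
  Quinn: 2 − 1 = 1
  Singh: 1 − 2 = -1
  Tanaka: 0 − 3 = -3
Ueda has the best Copeland score.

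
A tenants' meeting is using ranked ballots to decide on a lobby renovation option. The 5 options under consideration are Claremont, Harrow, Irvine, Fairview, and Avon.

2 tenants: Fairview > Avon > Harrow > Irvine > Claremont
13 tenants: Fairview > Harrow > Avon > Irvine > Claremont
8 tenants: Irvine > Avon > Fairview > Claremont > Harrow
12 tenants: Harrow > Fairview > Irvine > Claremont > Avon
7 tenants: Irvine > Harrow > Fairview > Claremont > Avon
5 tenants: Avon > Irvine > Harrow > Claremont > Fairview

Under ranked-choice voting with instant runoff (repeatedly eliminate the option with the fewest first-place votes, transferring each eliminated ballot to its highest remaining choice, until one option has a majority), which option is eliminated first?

Claremont

Round 1: Irvine 15, Fairview 15, Harrow 12, Avon 5, Claremont 0. Claremont has the fewest and is eliminated.
Round 2: Irvine 15, Fairview 15, Harrow 12, Avon 5. Avon has the fewest and is eliminated.
Round 3: Irvine 20, Fairview 15, Harrow 12. Harrow has the fewest and is eliminated.
Round 4: Fairview 27, Irvine 20. Fairview has a majority.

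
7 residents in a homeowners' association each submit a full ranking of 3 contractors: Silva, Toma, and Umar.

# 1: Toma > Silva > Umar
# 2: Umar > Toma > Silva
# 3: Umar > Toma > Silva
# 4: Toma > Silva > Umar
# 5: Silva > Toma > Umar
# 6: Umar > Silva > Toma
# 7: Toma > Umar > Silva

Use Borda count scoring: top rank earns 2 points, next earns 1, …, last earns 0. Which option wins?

Borda scores:
  Silva: 1 + 0 + 0 + 1 + 2 + 1 + 0 = 5
  Toma: 2 + 1 + 1 + 2 + 1 + 0 + 2 = 9
  Umar: 0 + 2 + 2 + 0 + 0 + 2 + 1 = 7
Toma has the highest total.

Toma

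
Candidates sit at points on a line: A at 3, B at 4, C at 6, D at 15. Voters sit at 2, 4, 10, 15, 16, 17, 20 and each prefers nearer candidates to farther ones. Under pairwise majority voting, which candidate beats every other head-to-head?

With single-peaked preferences on a line, the Condorcet winner is the candidate closest to the median voter.
The median voter (position 15) is closest to D at 15.
Check: D vs A — voters closer to D: 5 of 7.

D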